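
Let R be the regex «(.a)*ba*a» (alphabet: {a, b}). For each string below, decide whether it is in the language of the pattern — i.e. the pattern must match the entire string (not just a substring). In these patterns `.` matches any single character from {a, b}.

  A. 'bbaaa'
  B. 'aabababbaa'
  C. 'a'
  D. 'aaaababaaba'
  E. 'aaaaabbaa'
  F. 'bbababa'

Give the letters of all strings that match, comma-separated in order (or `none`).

A. 'bbaaa' → no match
B. 'aabababbaa' → no match
C. 'a' → no match
D. 'aaaababaaba' → no match
E. 'aaaaabbaa' → no match
F. 'bbababa' → no match

none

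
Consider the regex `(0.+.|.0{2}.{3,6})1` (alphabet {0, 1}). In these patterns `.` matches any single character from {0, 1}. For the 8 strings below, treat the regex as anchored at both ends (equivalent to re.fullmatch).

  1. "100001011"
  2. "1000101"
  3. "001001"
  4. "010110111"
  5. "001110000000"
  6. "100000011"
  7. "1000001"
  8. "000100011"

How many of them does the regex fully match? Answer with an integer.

1. "100001011" → match
2. "1000101" → match
3. "001001" → match
4. "010110111" → match
5. "001110000000" → no match — must end with "1"
6. "100000011" → match
7. "1000001" → match
8. "000100011" → match
Total matched: 7

7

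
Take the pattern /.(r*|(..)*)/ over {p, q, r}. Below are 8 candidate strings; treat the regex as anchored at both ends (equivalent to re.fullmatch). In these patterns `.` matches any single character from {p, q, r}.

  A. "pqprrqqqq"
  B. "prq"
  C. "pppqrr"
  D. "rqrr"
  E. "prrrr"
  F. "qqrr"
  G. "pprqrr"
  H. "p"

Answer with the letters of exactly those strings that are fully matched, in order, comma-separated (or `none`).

A, B, E, H

A. "pqprrqqqq" → match
B. "prq" → match
C. "pppqrr" → no match
D. "rqrr" → no match
E. "prrrr" → match
F. "qqrr" → no match
G. "pprqrr" → no match
H. "p" → match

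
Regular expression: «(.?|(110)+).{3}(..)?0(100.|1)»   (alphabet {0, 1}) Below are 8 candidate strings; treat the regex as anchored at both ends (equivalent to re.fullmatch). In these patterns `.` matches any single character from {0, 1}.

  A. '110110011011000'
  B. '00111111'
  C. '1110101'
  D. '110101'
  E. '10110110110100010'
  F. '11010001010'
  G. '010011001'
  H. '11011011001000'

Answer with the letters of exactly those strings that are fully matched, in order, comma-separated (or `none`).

A → no match
B → no match
C → match
D → match
E → no match
F → no match
G → no match
H → match

C, D, H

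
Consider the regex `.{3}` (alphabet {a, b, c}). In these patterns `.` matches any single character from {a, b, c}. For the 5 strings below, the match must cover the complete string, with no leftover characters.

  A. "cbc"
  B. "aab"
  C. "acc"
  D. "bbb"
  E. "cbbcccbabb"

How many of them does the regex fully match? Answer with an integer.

A → match
B → match
C → match
D → match
E → no match
Total matched: 4

4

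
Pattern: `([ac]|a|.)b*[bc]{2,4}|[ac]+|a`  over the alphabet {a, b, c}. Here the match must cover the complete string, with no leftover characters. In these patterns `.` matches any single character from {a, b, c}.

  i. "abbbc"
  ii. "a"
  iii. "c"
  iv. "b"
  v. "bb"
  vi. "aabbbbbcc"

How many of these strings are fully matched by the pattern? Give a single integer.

3

i. "abbbc" → match
ii. "a" → match
iii. "c" → match
iv. "b" → no match
v. "bb" → no match
vi. "aabbbbbcc" → no match
Total matched: 3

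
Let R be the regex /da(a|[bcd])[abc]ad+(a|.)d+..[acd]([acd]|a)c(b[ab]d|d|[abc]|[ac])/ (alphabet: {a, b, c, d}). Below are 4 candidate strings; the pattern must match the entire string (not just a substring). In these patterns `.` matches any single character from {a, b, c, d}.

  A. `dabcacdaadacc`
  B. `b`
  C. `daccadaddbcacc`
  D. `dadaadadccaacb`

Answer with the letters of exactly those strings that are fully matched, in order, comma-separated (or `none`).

C, D

A → no match
B → no match — must start with `da`
C → match
D → match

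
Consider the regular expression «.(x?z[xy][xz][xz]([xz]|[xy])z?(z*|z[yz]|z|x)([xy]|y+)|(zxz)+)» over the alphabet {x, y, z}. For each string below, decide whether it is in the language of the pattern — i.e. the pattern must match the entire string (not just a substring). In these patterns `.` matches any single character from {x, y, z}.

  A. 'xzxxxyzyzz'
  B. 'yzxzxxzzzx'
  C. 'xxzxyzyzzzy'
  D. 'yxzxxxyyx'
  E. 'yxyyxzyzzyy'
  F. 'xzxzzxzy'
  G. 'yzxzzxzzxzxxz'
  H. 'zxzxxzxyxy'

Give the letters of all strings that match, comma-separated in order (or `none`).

A. 'xzxxxyzyzz' → no match
B. 'yzxzxxzzzx' → match
C. 'xxzxyzyzzzy' → no match
D. 'yxzxxxyyx' → no match
E. 'yxyyxzyzzyy' → no match
F. 'xzxzzxzy' → match
G → no match
H. 'zxzxxzxyxy' → no match

B, F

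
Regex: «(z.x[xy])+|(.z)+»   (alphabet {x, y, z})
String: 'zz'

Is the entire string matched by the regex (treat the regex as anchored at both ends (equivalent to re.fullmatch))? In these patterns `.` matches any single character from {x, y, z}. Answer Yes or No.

Yes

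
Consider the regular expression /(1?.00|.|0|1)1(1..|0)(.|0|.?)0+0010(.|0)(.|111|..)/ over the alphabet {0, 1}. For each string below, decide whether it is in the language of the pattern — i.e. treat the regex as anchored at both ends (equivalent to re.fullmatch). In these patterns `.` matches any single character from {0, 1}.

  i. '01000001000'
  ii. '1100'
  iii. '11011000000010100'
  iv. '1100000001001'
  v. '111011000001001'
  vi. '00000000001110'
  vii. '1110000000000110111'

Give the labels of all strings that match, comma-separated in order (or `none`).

i, iv, v

i → match
ii → no match
iii → no match
iv → match
v → match
vi → no match
vii → no match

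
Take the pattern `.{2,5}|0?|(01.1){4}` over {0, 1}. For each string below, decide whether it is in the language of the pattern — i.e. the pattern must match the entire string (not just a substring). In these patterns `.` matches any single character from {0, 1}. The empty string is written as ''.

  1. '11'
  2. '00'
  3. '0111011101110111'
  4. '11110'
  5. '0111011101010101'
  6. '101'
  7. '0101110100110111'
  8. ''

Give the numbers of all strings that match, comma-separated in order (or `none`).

1 → match
2 → match
3 → match
4 → match
5 → match
6 → match
7 → no match
8 → match

1, 2, 3, 4, 5, 6, 8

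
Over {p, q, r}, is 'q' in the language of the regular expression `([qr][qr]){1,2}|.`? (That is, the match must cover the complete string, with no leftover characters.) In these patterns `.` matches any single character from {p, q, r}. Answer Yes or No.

Yes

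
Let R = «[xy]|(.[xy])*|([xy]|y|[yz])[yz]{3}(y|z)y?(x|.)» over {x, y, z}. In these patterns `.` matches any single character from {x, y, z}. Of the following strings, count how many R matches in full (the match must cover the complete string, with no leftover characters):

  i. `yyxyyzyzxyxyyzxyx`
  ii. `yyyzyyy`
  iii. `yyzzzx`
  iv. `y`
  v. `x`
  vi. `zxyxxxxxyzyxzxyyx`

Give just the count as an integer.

i → no match
ii. `yyyzyyy` → match
iii. `yyzzzx` → match
iv. `y` → match
v. `x` → match
vi → no match
Total matched: 4

4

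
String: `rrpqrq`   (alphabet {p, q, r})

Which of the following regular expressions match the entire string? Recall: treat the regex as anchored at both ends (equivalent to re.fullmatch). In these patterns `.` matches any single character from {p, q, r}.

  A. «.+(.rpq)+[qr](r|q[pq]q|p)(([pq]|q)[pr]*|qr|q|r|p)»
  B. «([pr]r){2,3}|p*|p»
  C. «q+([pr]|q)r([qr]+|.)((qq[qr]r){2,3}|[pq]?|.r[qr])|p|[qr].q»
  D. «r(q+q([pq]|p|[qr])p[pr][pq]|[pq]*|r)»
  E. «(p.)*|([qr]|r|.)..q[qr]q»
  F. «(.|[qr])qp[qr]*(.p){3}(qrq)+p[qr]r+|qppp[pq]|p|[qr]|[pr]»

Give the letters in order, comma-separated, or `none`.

E

A → no match
B → no match
C → no match
D → no match
E → match
F → no match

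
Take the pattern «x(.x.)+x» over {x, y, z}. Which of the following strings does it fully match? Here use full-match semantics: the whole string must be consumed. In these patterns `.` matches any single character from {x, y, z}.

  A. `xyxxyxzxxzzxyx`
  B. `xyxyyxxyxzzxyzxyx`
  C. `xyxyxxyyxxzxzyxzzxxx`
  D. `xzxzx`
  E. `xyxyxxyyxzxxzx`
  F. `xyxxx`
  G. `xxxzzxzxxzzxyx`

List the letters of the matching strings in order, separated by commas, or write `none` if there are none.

A, B, C, D, E, F, G

A → match
B → match
C → match
D. `xzxzx` → match
E → match
F. `xyxxx` → match
G → match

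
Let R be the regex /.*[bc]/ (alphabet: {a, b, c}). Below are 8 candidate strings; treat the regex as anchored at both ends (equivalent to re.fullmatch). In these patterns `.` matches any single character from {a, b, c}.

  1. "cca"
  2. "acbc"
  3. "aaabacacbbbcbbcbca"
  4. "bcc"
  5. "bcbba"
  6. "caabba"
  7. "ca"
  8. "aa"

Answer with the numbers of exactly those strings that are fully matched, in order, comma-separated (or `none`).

2, 4

1 → no match
2 → match
3 → no match
4 → match
5 → no match
6 → no match
7 → no match
8 → no match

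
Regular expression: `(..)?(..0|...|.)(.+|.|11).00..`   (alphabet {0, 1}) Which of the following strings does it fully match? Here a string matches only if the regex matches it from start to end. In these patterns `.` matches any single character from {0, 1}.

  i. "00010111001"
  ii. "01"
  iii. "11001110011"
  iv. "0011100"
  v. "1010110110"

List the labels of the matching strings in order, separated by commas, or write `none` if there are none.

i. "00010111001" → no match
ii. "01" → no match
iii. "11001110011" → match
iv. "0011100" → no match
v. "1010110110" → no match

iii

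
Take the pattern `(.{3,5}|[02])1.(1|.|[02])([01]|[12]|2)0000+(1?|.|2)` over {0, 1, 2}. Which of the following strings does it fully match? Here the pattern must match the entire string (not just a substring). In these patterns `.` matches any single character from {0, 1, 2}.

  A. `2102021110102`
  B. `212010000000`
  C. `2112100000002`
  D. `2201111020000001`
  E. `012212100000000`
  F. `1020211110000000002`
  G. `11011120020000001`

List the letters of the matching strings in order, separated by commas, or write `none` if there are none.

B, C, D, E, F

A → no match
B → match
C → match
D → match
E → match
F → match
G → no match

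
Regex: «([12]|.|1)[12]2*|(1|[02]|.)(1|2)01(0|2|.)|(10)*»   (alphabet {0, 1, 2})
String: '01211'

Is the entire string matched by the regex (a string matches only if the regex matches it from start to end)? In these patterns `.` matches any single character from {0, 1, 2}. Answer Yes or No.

No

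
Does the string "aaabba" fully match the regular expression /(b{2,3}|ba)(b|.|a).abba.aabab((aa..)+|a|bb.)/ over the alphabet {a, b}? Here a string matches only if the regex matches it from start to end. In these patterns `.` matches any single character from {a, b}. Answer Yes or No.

No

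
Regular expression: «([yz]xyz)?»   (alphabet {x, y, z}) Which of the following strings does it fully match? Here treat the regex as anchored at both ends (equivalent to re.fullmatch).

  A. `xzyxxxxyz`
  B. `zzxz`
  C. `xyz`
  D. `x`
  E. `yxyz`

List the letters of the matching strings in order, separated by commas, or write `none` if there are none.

E

A → no match
B → no match
C → no match
D → no match
E → match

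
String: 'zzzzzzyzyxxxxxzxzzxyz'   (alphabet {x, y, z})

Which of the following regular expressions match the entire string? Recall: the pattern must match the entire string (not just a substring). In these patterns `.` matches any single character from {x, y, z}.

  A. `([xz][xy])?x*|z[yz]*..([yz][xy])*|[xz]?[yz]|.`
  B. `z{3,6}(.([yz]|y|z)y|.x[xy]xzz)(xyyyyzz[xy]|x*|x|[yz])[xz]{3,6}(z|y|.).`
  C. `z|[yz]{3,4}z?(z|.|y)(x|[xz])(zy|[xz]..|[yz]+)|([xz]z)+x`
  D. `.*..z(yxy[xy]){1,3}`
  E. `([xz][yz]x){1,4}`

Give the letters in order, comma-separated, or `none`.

A → no match
B → match
C → no match
D → no match
E → no match — must end with 'x'

B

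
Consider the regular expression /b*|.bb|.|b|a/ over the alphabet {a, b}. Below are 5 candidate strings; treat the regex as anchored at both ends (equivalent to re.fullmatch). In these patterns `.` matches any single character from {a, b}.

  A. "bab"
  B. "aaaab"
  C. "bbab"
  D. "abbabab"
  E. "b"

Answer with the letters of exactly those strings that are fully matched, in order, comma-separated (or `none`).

A. "bab" → no match
B. "aaaab" → no match
C. "bbab" → no match
D. "abbabab" → no match
E. "b" → match

E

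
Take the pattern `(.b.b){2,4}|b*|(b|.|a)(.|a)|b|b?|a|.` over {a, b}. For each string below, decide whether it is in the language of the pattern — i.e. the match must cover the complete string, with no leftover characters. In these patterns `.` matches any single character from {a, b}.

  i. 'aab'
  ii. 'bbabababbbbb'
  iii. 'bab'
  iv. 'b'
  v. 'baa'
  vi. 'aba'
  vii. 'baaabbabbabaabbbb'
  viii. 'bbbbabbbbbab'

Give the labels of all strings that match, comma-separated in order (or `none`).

ii, iv, viii

i → no match
ii → match
iii → no match
iv → match
v → no match
vi → no match
vii → no match
viii → match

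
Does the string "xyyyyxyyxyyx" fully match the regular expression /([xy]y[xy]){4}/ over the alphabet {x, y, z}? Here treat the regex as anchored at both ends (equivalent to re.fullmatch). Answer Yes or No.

Yes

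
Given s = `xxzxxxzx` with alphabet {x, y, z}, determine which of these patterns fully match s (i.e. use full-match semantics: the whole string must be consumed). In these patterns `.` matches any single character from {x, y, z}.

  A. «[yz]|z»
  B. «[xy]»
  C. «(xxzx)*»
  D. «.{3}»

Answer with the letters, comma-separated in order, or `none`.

A → no match
B → no match
C → match
D → no match

C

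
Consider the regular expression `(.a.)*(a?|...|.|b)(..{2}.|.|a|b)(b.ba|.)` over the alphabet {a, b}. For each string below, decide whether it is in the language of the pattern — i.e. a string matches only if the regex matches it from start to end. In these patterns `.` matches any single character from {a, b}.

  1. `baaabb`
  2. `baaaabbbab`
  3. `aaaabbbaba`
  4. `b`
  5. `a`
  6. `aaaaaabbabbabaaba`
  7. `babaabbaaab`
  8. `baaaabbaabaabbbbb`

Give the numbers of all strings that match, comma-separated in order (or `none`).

1 → match
2 → no match
3 → no match
4 → no match
5 → no match
6 → no match
7 → match
8 → match

1, 7, 8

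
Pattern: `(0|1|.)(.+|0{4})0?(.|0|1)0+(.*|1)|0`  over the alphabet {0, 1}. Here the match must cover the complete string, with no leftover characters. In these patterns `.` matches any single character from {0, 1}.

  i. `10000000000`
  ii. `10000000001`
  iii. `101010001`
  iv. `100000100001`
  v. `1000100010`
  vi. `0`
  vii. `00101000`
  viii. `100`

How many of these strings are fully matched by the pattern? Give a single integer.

i → match
ii → match
iii → match
iv → match
v → match
vi → match
vii → match
viii → no match
Total matched: 7

7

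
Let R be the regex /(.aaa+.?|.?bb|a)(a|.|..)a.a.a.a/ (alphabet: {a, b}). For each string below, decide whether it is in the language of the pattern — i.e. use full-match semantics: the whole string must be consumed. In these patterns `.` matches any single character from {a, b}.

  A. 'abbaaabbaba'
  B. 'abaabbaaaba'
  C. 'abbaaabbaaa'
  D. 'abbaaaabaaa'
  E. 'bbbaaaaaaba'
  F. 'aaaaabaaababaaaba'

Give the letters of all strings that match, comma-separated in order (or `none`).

A → no match
B → no match
C → no match
D → match
E → match
F → no match

D, E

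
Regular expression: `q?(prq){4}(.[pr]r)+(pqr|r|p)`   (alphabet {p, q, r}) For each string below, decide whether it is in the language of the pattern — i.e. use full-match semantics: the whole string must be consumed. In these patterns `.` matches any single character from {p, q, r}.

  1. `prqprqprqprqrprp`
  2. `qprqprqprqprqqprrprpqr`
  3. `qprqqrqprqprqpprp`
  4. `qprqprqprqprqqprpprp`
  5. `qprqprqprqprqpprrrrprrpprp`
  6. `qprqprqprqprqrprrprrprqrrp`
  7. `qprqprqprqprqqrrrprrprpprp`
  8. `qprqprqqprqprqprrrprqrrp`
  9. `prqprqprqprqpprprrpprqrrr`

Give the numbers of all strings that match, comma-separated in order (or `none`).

1 → match
2 → match
3 → no match
4 → match
5 → match
6 → match
7 → match
8 → no match
9 → match

1, 2, 4, 5, 6, 7, 9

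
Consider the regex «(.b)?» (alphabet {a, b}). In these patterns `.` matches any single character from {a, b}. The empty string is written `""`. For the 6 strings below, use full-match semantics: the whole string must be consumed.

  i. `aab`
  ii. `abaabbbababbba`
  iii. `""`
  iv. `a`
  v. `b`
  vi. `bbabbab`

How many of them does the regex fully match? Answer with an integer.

i → no match
ii → no match
iii → match
iv → no match
v → no match
vi → no match
Total matched: 1

1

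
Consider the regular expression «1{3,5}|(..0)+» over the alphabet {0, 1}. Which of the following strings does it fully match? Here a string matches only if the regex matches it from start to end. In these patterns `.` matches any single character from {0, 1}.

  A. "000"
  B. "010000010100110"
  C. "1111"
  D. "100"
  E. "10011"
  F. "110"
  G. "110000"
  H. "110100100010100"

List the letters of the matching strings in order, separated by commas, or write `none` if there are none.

A, B, C, D, F, G, H

A → match
B → match
C → match
D → match
E → no match
F → match
G → match
H → match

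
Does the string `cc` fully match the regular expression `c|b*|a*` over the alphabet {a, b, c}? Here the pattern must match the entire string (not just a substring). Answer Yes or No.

No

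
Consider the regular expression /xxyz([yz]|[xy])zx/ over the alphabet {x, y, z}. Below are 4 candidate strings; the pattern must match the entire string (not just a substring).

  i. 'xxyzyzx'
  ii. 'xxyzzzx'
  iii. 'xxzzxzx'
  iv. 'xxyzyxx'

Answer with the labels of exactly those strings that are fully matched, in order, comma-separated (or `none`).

i, ii

i. 'xxyzyzx' → match
ii. 'xxyzzzx' → match
iii. 'xxzzxzx' → no match — must start with 'xxyz'
iv. 'xxyzyxx' → no match — must end with 'zx'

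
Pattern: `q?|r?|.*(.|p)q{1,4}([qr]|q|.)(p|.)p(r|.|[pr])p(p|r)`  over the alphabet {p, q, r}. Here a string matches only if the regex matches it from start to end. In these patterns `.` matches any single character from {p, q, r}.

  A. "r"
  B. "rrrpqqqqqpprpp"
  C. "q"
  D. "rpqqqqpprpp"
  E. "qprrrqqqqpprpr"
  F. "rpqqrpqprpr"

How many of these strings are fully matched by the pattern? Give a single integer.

A → match
B → match
C → match
D → match
E → match
F → no match
Total matched: 5

5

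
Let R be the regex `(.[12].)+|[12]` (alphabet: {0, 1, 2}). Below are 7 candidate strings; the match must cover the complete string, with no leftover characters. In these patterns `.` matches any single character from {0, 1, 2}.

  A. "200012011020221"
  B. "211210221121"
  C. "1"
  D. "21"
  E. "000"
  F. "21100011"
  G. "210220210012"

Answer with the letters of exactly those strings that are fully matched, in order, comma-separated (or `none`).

A → no match
B → match
C → match
D → no match
E → no match
F → no match
G → match

B, C, G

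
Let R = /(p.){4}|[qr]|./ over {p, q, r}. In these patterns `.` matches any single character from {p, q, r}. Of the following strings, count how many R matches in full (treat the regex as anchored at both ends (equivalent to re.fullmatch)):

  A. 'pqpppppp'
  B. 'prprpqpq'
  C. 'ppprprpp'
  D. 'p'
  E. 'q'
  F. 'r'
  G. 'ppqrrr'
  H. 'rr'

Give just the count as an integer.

6

A → match
B → match
C → match
D → match
E → match
F → match
G → no match
H → no match
Total matched: 6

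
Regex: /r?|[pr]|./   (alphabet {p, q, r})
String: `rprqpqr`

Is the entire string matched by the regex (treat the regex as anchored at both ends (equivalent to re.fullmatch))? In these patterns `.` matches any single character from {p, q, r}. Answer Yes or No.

No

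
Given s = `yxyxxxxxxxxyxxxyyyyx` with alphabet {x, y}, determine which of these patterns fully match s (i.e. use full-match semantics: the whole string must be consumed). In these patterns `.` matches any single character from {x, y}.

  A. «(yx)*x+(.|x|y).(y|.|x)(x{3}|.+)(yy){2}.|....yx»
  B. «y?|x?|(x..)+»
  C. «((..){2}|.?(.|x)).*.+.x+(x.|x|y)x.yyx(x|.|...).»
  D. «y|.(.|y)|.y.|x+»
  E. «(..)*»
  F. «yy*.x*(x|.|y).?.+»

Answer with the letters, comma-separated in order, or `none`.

A, E, F

A → match
B → no match
C → no match
D → no match
E → match
F → match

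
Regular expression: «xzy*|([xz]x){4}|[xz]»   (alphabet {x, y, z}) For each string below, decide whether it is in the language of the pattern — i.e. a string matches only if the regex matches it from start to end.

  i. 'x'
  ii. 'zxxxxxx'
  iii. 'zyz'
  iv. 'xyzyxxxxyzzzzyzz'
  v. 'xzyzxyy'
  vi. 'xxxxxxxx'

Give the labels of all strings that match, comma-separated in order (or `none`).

i → match
ii → no match
iii → no match
iv → no match
v → no match
vi → match

i, vi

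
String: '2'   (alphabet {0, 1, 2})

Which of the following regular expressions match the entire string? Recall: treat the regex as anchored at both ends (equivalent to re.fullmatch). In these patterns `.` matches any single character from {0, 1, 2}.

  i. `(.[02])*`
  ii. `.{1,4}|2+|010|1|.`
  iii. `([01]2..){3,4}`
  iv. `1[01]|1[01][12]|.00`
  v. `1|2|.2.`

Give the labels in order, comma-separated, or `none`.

ii, v

i → no match
ii → match
iii → no match
iv → no match
v → match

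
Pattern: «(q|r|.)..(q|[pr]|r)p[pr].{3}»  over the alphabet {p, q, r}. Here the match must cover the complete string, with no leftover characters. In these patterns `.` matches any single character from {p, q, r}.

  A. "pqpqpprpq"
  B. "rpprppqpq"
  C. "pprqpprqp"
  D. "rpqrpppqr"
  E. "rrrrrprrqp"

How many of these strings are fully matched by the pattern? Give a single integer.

4

A → match
B → match
C → match
D → match
E → no match
Total matched: 4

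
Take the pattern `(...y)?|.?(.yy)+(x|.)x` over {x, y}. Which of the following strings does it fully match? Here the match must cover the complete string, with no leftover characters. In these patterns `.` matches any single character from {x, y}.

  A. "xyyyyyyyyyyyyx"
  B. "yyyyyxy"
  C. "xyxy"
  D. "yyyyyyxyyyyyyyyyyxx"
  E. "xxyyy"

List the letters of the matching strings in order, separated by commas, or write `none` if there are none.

A, C

A → match
B → no match
C → match
D → no match
E → no match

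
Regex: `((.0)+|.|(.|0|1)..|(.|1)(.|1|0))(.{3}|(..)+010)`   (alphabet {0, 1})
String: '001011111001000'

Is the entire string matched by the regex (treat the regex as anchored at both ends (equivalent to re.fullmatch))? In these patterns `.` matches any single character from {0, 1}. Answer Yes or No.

No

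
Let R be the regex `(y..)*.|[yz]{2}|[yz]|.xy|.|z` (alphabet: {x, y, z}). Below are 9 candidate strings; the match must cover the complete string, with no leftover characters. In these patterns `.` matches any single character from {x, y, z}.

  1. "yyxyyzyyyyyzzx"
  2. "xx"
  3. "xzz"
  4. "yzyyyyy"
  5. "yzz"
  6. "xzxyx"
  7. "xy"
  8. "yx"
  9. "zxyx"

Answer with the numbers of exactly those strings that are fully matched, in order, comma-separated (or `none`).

1 → no match
2 → no match
3 → no match
4 → match
5 → no match
6 → no match
7 → no match
8 → no match
9 → no match

4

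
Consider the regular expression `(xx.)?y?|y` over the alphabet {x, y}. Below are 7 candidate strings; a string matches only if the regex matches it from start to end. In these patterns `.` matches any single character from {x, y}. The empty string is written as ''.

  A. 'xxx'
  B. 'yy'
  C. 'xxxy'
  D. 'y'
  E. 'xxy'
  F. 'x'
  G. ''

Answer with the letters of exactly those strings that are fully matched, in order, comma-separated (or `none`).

A, C, D, E, G

A → match
B → no match
C → match
D → match
E → match
F → no match
G → match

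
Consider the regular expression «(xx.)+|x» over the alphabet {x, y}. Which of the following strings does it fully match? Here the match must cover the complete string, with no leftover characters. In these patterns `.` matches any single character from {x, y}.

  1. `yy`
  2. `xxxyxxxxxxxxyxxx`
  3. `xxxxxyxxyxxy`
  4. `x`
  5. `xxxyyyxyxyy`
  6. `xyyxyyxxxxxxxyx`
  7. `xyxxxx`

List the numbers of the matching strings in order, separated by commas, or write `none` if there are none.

1 → no match
2 → no match
3 → match
4 → match
5 → no match
6 → no match
7 → no match

3, 4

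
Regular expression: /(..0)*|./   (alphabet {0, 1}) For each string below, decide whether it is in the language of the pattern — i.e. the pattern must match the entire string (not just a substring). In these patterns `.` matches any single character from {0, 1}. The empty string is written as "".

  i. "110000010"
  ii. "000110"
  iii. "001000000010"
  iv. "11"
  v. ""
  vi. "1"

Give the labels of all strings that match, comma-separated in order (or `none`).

i, ii, v, vi

i → match
ii → match
iii → no match
iv → no match
v → match
vi → match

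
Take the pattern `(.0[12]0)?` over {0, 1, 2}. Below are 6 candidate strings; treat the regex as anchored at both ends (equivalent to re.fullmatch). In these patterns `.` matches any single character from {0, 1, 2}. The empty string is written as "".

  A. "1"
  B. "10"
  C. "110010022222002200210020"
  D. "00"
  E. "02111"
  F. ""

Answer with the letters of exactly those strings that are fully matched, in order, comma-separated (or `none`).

A. "1" → no match
B. "10" → no match
C → no match
D. "00" → no match
E. "02111" → no match
F. "" → match

F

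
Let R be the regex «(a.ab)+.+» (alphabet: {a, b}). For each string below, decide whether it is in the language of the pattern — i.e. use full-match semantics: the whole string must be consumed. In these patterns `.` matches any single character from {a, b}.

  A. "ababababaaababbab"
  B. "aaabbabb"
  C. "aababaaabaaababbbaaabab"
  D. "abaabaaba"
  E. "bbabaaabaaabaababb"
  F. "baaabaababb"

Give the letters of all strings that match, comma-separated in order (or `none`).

A → match
B → match
C → no match
D → no match
E → no match — must start with "a"
F → no match — must start with "a"

A, B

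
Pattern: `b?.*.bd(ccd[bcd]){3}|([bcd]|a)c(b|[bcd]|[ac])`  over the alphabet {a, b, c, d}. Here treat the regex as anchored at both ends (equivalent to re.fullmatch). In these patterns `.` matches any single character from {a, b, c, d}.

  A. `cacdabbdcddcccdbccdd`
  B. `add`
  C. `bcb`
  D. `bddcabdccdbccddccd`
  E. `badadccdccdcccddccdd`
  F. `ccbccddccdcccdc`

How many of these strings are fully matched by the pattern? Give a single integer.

A → no match
B → no match
C → match
D → no match
E → no match
F → no match
Total matched: 1

1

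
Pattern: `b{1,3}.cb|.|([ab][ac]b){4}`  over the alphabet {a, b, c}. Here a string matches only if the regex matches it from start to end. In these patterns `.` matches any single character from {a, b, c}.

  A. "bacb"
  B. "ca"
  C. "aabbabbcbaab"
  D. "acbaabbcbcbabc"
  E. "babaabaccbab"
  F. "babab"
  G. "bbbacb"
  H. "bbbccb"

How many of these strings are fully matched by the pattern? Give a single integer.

A. "bacb" → match
B. "ca" → no match
C. "aabbabbcbaab" → match
D → no match
E. "babaabaccbab" → no match
F. "babab" → no match
G. "bbbacb" → match
H. "bbbccb" → match
Total matched: 4

4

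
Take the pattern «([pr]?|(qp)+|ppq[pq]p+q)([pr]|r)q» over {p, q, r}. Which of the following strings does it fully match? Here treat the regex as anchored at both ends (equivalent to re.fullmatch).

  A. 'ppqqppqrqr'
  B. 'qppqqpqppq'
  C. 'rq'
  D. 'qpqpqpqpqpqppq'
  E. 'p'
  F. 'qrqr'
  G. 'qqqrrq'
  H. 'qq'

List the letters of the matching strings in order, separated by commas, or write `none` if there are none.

A → no match — must end with 'q'
B → no match
C → match
D → match
E → no match — must end with 'q'
F → no match — must end with 'q'
G → no match
H → no match

C, D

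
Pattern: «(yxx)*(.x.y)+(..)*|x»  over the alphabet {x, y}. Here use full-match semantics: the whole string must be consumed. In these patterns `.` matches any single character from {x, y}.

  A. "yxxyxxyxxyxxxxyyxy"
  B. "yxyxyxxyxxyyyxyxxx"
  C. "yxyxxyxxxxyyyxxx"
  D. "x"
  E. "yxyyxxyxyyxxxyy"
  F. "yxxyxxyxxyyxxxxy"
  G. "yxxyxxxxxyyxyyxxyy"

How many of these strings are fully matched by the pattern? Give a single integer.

A → match
B → no match
C → no match
D → match
E → no match
F → match
G → match
Total matched: 4

4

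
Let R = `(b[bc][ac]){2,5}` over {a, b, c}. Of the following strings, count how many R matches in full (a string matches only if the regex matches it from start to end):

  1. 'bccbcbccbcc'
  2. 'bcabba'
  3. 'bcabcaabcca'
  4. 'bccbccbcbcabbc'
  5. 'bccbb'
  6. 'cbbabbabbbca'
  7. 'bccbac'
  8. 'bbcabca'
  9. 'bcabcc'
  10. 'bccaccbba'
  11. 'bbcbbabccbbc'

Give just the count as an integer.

3

1. 'bccbcbccbcc' → no match
2. 'bcabba' → match
3. 'bcabcaabcca' → no match
4 → no match
5. 'bccbb' → no match
6. 'cbbabbabbbca' → no match — must start with 'b'
7. 'bccbac' → no match
8. 'bbcabca' → no match
9. 'bcabcc' → match
10. 'bccaccbba' → no match
11. 'bbcbbabccbbc' → match
Total matched: 3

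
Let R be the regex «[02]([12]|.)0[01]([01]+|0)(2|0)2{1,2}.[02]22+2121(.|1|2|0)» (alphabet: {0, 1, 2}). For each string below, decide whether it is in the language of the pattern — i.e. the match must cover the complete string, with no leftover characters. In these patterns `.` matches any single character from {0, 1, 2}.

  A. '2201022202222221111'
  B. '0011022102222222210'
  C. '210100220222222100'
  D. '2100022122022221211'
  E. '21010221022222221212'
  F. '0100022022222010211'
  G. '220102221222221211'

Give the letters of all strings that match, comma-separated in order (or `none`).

E, G

A → no match
B → no match
C → no match
D → no match
E → match
F → no match
G → match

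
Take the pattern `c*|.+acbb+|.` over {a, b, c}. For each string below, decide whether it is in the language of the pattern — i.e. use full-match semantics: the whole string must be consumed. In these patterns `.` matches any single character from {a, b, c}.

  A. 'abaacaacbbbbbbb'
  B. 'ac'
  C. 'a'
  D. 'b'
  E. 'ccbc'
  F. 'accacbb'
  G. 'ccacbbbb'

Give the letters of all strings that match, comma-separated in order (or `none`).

A, C, D, F, G

A → match
B → no match
C → match
D → match
E → no match
F → match
G → match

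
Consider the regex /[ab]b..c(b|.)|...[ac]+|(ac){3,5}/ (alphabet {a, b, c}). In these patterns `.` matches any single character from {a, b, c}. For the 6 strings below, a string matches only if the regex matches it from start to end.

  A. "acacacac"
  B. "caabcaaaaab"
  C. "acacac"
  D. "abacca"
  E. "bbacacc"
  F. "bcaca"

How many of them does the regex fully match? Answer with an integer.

5

A → match
B → no match
C → match
D → match
E → match
F → match
Total matched: 5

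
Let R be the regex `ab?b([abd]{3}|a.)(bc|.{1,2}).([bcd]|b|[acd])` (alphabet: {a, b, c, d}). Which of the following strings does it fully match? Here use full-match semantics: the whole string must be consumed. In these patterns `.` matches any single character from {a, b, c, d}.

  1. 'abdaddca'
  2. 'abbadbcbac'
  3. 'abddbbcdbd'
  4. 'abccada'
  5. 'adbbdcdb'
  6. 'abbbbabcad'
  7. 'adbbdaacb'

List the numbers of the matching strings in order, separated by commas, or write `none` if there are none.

1. 'abdaddca' → match
2. 'abbadbcbac' → match
3. 'abddbbcdbd' → no match
4. 'abccada' → no match
5. 'adbbdcdb' → no match
6. 'abbbbabcad' → match
7. 'adbbdaacb' → no match

1, 2, 6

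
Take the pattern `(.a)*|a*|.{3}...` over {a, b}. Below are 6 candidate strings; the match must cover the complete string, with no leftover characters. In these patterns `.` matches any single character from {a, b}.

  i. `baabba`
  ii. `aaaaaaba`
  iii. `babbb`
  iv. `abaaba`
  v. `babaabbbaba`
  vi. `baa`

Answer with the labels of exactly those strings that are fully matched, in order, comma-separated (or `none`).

i, ii, iv

i → match
ii → match
iii → no match
iv → match
v → no match
vi → no match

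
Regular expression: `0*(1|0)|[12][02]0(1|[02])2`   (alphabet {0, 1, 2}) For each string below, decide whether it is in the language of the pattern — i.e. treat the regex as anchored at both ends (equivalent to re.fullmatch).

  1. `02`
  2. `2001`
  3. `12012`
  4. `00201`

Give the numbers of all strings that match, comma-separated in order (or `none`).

1 → no match
2 → no match
3 → match
4 → no match

3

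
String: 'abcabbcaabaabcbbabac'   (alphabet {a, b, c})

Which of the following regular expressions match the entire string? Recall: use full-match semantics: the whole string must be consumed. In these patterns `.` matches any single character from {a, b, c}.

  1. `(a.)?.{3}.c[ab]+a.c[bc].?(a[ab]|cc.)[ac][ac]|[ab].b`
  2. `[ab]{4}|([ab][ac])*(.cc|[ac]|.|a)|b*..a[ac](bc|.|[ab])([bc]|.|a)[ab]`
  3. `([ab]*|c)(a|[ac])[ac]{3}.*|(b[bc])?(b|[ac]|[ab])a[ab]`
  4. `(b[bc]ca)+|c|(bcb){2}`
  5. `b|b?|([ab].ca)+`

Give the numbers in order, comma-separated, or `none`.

1

1 → match
2 → no match
3 → no match
4 → no match
5 → no match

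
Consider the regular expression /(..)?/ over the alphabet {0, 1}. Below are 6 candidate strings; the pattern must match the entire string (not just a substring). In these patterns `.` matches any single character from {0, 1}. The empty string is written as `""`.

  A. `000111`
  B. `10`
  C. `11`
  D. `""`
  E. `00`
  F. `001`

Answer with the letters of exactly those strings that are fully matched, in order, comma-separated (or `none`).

A. `000111` → no match
B. `10` → match
C. `11` → match
D. `""` → match
E. `00` → match
F. `001` → no match

B, C, D, E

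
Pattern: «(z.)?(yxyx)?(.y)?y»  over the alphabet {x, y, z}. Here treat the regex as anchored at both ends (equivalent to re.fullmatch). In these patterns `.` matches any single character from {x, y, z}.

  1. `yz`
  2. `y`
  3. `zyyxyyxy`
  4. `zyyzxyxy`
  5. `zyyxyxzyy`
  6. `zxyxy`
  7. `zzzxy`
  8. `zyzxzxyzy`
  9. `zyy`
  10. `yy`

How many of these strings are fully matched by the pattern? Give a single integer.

3

1 → no match — must end with `y`
2 → match
3 → no match
4 → no match
5 → match
6 → no match
7 → no match
8 → no match
9 → match
10 → no match
Total matched: 3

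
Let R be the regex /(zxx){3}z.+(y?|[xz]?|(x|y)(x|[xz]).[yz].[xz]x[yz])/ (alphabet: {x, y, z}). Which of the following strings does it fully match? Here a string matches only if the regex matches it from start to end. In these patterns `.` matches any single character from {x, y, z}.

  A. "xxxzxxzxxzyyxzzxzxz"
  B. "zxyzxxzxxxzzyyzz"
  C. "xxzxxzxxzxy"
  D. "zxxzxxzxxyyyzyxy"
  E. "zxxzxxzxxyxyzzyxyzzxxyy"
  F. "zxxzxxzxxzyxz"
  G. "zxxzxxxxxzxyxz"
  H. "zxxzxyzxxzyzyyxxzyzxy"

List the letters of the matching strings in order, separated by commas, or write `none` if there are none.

A → no match — must start with "zxx"
B → no match — must start with "zxx"
C → no match — must start with "zxx"
D → no match
E → no match
F → match
G → no match
H → no match

F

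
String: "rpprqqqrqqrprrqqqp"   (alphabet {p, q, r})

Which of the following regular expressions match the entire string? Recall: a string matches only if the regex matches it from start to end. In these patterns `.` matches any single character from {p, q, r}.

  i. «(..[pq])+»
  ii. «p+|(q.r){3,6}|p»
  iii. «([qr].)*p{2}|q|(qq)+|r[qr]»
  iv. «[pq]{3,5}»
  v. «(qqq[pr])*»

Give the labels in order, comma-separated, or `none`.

i

i → match
ii → no match
iii → no match
iv → no match
v → no match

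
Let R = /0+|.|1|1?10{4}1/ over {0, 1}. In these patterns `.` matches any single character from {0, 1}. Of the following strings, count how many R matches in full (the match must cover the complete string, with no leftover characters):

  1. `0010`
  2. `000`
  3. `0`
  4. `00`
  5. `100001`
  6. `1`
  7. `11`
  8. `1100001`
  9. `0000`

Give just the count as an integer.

1. `0010` → no match
2. `000` → match
3. `0` → match
4. `00` → match
5. `100001` → match
6. `1` → match
7. `11` → no match
8. `1100001` → match
9. `0000` → match
Total matched: 7

7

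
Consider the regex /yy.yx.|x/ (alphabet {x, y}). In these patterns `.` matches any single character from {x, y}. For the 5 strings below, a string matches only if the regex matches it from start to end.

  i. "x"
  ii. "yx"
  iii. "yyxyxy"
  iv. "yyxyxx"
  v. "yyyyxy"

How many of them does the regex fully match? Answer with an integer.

4

i. "x" → match
ii. "yx" → no match
iii. "yyxyxy" → match
iv. "yyxyxx" → match
v. "yyyyxy" → match
Total matched: 4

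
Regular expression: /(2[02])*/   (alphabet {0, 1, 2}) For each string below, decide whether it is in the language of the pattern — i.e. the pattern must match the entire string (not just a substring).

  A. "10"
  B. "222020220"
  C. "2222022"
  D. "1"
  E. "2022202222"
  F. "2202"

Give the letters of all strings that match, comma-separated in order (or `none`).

A. "10" → no match
B. "222020220" → no match
C. "2222022" → no match
D. "1" → no match
E. "2022202222" → match
F. "2202" → no match

E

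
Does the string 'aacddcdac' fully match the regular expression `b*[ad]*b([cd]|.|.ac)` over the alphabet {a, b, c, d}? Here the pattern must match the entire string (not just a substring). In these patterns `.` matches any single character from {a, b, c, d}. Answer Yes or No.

No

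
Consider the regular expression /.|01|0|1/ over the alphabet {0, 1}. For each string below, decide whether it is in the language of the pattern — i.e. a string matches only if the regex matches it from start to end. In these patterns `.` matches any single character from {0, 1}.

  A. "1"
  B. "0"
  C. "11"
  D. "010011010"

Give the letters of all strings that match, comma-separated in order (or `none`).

A, B

A → match
B → match
C → no match
D → no match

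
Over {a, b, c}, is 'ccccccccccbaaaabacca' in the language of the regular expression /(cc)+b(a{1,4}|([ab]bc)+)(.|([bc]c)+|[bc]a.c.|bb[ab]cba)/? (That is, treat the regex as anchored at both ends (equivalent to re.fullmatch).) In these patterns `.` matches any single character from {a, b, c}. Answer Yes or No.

Yes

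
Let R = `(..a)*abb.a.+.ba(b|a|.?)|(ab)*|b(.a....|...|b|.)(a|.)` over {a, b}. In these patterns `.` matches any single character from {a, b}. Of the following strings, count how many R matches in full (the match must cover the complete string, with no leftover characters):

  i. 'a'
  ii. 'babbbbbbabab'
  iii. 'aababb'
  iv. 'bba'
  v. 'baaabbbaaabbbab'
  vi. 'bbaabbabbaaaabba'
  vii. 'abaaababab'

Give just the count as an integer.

i. 'a' → no match
ii. 'babbbbbbabab' → no match
iii. 'aababb' → no match
iv. 'bba' → match
v → match
vi → no match
vii. 'abaaababab' → no match
Total matched: 2

2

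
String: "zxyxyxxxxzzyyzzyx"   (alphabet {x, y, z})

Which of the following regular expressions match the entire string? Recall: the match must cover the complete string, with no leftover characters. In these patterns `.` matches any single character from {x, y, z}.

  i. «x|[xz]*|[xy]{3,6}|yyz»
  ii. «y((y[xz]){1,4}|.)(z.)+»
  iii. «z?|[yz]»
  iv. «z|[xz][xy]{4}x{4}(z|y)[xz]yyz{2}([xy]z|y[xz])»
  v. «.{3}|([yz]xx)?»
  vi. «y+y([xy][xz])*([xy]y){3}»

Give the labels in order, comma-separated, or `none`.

iv

i → no match
ii → no match — must start with "y"
iii → no match
iv → match
v → no match
vi → no match — must start with "y"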